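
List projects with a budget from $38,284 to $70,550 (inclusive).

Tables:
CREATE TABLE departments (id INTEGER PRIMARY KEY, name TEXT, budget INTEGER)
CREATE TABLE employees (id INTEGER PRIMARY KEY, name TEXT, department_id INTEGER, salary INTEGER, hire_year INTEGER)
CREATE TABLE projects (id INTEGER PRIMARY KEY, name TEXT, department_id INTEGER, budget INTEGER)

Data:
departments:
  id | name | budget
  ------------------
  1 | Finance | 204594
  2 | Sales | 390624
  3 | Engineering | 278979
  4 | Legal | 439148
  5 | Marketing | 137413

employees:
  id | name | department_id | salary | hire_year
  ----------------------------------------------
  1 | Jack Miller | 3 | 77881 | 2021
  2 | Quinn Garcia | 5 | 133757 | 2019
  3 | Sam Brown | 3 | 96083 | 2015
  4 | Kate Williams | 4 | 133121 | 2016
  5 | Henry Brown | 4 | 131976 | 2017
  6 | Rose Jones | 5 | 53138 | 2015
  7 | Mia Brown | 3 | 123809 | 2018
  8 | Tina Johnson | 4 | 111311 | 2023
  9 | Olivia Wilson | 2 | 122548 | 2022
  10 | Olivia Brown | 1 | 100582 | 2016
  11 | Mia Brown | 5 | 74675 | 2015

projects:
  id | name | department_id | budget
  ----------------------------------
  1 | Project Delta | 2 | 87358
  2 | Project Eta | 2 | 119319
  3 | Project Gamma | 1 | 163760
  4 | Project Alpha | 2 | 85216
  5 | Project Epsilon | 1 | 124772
SELECT name, budget FROM projects WHERE budget BETWEEN 38284 AND 70550

Execution result:
(no rows)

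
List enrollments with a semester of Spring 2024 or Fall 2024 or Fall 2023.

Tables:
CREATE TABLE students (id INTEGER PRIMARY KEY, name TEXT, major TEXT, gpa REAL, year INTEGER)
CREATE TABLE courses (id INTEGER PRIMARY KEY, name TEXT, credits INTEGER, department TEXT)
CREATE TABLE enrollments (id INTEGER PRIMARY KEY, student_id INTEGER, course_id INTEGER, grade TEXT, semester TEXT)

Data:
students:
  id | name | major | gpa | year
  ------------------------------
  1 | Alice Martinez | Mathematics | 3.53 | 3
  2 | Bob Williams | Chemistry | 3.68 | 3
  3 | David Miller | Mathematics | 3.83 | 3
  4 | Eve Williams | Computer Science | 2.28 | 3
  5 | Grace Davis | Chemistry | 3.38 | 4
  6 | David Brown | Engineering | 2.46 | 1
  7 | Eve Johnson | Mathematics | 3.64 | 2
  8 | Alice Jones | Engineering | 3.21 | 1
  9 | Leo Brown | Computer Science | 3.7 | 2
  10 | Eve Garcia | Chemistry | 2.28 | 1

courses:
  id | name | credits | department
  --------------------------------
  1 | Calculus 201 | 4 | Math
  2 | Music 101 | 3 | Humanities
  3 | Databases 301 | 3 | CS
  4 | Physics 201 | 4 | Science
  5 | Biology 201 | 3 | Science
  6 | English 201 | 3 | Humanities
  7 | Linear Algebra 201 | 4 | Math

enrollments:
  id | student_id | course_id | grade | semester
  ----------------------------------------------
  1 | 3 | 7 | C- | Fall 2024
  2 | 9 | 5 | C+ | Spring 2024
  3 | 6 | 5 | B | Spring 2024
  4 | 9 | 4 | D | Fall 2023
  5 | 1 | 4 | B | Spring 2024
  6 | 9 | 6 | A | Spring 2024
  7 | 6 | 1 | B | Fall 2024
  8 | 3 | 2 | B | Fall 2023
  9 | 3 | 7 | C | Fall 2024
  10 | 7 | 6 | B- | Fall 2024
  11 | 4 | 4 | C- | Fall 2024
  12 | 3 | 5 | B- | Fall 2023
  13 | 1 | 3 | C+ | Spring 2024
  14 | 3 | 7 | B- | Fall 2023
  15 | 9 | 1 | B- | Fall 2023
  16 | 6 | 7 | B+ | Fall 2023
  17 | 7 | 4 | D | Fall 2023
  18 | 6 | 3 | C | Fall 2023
SELECT id, semester FROM enrollments WHERE semester IN ('Spring 2024', 'Fall 2024', 'Fall 2023')

Execution result:
id | semester
1 | Fall 2024
2 | Spring 2024
3 | Spring 2024
4 | Fall 2023
5 | Spring 2024
6 | Spring 2024
7 | Fall 2024
8 | Fall 2023
9 | Fall 2024
10 | Fall 2024
11 | Fall 2024
12 | Fall 2023
13 | Spring 2024
14 | Fall 2023
15 | Fall 2023
16 | Fall 2023
17 | Fall 2023
18 | Fall 2023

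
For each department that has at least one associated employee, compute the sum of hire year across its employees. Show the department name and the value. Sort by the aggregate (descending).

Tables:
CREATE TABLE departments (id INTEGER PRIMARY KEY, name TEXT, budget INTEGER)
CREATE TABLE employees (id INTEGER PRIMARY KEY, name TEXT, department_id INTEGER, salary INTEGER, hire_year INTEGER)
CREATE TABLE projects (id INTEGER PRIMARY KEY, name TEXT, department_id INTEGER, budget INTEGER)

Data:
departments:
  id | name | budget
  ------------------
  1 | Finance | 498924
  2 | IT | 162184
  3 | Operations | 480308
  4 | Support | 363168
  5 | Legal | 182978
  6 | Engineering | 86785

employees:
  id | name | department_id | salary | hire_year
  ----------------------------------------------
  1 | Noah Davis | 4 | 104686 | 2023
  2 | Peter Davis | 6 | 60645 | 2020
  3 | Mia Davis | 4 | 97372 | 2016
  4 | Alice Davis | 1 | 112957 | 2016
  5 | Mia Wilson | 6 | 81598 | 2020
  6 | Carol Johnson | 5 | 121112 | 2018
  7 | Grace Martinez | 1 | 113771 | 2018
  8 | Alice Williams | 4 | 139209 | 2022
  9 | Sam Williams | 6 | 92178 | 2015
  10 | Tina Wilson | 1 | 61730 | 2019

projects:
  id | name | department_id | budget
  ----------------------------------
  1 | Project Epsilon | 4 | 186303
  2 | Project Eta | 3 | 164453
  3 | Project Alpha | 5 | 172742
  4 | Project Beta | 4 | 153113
SELECT p.name, SUM(c.hire_year) AS sum_hire_year FROM employees c JOIN departments p ON c.department_id = p.id GROUP BY p.id, p.name ORDER BY sum_hire_year DESC

Execution result:
name | sum_hire_year
Support | 6061
Engineering | 6055
Finance | 6053
Legal | 2018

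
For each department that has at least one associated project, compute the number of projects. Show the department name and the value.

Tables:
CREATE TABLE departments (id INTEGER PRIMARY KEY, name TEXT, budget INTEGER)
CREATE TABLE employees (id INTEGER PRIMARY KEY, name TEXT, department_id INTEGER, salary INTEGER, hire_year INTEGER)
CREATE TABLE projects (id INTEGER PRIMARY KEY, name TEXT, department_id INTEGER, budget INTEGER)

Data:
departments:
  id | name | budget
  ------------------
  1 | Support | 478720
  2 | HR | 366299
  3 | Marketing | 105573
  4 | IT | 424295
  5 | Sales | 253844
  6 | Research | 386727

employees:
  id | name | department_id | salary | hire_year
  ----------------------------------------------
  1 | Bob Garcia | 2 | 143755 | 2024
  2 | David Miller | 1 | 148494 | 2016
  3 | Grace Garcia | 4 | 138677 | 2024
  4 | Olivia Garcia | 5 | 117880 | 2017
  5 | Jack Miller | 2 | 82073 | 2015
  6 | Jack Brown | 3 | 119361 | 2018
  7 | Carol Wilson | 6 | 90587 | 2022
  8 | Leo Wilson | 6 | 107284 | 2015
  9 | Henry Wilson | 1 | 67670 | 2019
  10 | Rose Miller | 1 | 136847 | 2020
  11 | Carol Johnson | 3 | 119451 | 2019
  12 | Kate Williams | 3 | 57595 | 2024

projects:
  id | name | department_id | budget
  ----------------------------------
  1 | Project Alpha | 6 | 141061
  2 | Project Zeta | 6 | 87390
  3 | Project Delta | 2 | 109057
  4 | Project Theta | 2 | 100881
SELECT p.name, COUNT(*) AS n FROM projects c JOIN departments p ON c.department_id = p.id GROUP BY p.id, p.name

Execution result:
name | n
HR | 2
Research | 2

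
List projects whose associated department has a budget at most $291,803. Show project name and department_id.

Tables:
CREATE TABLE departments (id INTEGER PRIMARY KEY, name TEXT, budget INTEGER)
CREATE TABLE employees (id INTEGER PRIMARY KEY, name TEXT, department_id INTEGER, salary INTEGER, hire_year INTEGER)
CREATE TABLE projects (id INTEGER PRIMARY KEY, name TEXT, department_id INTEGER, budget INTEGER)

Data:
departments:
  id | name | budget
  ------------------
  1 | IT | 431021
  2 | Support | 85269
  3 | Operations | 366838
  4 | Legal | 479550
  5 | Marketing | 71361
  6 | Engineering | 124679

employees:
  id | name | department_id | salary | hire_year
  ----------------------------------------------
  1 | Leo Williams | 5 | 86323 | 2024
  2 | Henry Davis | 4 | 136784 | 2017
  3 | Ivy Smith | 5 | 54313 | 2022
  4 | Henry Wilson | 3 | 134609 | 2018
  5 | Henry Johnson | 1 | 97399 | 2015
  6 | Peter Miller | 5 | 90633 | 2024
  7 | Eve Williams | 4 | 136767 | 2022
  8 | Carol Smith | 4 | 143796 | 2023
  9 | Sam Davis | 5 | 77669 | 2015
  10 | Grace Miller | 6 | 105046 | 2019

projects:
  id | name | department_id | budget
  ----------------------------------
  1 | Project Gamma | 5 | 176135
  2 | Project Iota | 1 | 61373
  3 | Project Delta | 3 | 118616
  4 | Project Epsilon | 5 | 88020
SELECT name, department_id FROM projects WHERE department_id IN (SELECT id FROM departments WHERE budget <= 291803)

Execution result:
name | department_id
Project Gamma | 5
Project Epsilon | 5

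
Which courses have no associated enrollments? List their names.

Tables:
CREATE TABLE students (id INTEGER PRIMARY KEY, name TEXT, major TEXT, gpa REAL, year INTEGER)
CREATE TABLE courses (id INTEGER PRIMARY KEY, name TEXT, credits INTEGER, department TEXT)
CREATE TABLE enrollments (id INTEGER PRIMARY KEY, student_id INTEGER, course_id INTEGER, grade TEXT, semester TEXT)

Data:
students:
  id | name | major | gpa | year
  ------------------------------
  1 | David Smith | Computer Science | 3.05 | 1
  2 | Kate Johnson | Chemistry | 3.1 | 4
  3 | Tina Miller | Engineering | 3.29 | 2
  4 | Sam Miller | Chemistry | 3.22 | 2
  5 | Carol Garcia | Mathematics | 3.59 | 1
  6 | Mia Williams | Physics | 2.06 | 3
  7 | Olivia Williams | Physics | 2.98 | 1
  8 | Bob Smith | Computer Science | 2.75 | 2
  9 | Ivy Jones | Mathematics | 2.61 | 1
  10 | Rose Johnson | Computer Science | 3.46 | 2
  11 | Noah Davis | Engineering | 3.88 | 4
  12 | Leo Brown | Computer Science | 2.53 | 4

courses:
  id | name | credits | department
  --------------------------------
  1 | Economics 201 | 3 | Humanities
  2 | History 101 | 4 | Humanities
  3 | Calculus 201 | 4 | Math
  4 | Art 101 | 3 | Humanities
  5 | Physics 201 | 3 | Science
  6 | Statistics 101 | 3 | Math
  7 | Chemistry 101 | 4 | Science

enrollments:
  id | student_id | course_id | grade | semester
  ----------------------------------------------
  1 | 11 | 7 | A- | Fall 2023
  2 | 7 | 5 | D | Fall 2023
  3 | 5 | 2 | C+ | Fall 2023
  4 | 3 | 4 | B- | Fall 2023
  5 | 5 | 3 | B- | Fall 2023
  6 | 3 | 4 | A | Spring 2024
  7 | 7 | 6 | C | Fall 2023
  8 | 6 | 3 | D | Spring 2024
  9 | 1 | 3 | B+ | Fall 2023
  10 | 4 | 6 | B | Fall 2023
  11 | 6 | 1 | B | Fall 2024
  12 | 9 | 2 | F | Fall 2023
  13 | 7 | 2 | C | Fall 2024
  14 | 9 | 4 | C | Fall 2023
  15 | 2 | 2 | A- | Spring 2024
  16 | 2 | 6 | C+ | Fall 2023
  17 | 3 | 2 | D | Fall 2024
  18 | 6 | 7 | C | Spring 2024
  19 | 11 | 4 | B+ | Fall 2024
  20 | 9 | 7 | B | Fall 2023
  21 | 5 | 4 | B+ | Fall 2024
SELECT p.name FROM courses p LEFT JOIN enrollments c ON c.course_id = p.id WHERE c.id IS NULL

Execution result:
(no rows)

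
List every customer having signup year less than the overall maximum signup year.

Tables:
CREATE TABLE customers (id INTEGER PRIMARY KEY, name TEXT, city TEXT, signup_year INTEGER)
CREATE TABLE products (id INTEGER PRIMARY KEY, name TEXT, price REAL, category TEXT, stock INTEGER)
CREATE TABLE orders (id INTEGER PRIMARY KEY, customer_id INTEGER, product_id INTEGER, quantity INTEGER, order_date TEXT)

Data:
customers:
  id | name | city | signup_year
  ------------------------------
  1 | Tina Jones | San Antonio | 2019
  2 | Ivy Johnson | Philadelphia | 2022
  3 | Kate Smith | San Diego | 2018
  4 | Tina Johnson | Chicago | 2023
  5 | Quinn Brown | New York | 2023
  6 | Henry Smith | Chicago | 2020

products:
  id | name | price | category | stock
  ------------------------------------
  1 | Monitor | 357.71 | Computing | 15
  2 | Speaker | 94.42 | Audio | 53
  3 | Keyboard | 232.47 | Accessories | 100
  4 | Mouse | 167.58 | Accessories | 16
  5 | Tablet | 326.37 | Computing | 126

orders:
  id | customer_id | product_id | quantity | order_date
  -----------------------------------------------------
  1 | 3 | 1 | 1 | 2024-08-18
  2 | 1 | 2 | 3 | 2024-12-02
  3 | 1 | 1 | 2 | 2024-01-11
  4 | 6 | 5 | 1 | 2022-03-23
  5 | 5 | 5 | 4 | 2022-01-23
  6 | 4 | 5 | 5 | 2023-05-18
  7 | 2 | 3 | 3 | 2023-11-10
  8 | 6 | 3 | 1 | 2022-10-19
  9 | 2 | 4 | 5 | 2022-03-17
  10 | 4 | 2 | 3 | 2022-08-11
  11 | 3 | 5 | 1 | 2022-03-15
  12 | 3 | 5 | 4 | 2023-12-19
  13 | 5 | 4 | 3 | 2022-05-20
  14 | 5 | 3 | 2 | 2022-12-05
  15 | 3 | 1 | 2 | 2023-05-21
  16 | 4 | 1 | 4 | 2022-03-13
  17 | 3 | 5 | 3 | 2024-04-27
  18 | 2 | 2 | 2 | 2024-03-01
SELECT name, signup_year FROM customers WHERE signup_year < (SELECT MAX(signup_year) FROM customers)

Execution result:
name | signup_year
Tina Jones | 2019
Ivy Johnson | 2022
Kate Smith | 2018
Henry Smith | 2020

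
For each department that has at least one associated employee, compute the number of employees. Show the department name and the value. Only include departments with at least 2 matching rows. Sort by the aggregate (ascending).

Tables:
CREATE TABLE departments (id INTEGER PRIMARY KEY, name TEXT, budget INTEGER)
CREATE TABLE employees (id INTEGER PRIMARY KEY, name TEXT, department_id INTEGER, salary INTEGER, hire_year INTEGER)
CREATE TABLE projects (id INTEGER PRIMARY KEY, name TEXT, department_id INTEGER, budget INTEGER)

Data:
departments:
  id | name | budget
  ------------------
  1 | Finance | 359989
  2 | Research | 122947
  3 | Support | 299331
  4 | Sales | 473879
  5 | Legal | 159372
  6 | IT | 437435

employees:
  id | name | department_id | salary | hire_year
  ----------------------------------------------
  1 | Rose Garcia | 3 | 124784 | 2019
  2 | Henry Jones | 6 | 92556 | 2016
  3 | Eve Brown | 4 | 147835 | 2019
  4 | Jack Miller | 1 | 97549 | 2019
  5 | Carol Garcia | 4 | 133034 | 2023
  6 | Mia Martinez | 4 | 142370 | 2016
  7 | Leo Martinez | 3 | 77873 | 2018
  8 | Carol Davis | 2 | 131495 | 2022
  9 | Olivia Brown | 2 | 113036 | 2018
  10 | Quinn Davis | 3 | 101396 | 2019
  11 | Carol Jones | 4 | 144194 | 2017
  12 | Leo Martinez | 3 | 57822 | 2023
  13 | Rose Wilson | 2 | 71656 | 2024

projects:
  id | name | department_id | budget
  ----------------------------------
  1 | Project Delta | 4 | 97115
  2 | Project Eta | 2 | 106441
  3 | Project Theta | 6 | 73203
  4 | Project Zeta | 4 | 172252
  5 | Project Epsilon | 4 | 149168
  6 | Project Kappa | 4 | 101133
SELECT p.name, COUNT(*) AS n FROM employees c JOIN departments p ON c.department_id = p.id GROUP BY p.id, p.name HAVING COUNT(*) >= 2 ORDER BY n ASC

Execution result:
name | n
Research | 3
Support | 4
Sales | 4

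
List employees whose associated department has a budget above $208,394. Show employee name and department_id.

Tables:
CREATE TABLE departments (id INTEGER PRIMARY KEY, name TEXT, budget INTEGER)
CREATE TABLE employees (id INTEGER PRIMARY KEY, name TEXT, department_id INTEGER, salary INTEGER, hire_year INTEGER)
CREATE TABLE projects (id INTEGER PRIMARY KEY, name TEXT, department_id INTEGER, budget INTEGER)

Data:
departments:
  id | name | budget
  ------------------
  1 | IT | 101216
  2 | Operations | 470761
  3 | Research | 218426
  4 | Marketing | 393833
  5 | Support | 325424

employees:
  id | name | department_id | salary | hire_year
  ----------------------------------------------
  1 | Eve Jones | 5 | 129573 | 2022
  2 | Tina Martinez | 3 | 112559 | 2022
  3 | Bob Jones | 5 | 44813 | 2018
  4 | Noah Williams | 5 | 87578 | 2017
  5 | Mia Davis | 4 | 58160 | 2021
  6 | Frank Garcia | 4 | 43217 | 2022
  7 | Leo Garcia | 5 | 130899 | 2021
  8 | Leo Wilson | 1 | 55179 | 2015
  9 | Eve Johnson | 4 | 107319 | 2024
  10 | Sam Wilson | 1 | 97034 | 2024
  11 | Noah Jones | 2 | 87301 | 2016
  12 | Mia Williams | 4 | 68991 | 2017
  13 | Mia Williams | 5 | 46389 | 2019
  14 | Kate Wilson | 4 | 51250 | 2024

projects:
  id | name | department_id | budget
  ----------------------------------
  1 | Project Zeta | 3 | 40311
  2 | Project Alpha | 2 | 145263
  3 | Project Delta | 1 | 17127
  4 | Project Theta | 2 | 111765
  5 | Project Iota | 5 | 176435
SELECT name, department_id FROM employees WHERE department_id IN (SELECT id FROM departments WHERE budget > 208394)

Execution result:
name | department_id
Eve Jones | 5
Tina Martinez | 3
Bob Jones | 5
Noah Williams | 5
Mia Davis | 4
Frank Garcia | 4
Leo Garcia | 5
Eve Johnson | 4
Noah Jones | 2
Mia Williams | 4
Mia Williams | 5
Kate Wilson | 4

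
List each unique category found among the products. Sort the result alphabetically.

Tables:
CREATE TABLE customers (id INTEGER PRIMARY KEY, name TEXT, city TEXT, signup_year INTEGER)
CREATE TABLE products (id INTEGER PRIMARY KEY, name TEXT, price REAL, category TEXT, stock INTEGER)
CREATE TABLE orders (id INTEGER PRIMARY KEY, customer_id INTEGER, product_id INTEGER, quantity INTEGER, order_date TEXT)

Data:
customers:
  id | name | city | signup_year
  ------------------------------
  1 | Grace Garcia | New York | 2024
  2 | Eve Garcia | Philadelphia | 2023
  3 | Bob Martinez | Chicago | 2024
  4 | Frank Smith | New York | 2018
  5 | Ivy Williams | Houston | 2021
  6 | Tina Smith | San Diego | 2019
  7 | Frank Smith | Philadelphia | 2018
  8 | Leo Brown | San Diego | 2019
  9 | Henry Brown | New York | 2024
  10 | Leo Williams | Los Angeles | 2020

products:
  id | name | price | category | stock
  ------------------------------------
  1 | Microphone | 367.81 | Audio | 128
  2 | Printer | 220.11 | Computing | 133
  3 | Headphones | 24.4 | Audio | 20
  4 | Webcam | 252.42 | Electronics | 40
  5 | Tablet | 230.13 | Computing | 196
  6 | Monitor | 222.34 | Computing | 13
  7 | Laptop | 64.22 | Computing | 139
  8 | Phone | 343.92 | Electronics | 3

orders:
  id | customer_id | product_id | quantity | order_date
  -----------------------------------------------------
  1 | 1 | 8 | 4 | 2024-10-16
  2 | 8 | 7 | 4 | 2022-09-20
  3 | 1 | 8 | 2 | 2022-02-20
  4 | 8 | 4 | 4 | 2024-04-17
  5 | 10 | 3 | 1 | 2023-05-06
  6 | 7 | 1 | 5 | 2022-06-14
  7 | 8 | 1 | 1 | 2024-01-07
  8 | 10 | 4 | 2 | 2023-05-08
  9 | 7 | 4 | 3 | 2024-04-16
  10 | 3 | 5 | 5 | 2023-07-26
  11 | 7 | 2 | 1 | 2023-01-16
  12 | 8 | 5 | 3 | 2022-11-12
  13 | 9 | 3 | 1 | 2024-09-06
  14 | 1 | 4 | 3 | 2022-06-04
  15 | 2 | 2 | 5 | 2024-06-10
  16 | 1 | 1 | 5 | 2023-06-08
SELECT DISTINCT category FROM products ORDER BY category

Execution result:
category
Audio
Computing
Electronics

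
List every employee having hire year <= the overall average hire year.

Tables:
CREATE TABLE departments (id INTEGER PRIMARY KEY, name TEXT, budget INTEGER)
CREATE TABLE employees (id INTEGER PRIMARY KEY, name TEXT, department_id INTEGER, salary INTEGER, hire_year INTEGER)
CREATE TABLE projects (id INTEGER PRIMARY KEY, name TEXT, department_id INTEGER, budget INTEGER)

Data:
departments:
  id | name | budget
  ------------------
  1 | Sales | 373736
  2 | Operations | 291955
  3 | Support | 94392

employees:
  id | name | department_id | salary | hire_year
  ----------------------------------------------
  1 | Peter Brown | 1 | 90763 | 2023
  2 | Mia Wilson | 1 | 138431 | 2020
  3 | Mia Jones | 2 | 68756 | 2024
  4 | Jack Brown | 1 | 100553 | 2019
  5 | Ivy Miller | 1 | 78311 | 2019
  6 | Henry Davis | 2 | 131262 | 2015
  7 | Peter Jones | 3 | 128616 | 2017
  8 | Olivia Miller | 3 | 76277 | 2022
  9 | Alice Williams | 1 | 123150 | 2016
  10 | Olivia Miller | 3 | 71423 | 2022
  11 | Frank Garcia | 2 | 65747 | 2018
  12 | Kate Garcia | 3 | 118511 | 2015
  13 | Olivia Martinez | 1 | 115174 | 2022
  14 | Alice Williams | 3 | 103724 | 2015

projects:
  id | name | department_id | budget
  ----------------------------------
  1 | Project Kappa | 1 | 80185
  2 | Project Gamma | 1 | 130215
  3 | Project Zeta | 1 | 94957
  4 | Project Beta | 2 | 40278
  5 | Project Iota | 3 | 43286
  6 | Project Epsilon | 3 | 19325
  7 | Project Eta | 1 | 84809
SELECT name, hire_year FROM employees WHERE hire_year <= (SELECT AVG(hire_year) FROM employees)

Execution result:
name | hire_year
Jack Brown | 2019
Ivy Miller | 2019
Henry Davis | 2015
Peter Jones | 2017
Alice Williams | 2016
Frank Garcia | 2018
Kate Garcia | 2015
Alice Williams | 2015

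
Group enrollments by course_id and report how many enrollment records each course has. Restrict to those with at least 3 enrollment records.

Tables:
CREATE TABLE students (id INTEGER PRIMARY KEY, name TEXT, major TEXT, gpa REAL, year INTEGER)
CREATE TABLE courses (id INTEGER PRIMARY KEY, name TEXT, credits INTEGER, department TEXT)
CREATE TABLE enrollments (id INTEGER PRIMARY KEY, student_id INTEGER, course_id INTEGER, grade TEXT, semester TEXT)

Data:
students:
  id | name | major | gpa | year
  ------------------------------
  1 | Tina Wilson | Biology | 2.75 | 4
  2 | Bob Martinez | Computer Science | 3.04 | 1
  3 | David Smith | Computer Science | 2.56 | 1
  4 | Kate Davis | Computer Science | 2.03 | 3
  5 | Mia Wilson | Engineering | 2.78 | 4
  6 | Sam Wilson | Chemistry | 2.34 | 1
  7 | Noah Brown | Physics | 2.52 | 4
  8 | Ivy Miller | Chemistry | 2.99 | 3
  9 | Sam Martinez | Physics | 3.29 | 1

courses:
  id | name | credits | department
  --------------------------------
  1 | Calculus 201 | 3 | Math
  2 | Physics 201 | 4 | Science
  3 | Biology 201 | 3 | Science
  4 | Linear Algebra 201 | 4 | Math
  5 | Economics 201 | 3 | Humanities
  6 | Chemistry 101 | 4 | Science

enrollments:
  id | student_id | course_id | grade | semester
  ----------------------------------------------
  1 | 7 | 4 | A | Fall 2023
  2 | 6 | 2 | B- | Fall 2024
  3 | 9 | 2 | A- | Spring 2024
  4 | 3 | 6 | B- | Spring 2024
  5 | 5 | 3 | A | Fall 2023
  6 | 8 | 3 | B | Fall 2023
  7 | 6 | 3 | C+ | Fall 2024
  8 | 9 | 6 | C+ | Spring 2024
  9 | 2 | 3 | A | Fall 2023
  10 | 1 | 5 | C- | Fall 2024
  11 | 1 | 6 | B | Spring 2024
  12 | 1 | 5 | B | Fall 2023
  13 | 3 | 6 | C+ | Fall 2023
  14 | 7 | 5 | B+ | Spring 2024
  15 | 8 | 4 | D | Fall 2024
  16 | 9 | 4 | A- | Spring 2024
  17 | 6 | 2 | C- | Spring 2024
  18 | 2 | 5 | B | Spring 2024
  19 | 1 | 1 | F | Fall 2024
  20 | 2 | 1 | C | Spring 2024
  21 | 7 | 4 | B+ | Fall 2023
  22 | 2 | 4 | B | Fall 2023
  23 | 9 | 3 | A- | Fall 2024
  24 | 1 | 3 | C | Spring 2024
SELECT course_id, COUNT(*) AS enrollment_count FROM enrollments GROUP BY course_id HAVING COUNT(*) >= 3

Execution result:
course_id | enrollment_count
2 | 3
3 | 6
4 | 5
5 | 4
6 | 4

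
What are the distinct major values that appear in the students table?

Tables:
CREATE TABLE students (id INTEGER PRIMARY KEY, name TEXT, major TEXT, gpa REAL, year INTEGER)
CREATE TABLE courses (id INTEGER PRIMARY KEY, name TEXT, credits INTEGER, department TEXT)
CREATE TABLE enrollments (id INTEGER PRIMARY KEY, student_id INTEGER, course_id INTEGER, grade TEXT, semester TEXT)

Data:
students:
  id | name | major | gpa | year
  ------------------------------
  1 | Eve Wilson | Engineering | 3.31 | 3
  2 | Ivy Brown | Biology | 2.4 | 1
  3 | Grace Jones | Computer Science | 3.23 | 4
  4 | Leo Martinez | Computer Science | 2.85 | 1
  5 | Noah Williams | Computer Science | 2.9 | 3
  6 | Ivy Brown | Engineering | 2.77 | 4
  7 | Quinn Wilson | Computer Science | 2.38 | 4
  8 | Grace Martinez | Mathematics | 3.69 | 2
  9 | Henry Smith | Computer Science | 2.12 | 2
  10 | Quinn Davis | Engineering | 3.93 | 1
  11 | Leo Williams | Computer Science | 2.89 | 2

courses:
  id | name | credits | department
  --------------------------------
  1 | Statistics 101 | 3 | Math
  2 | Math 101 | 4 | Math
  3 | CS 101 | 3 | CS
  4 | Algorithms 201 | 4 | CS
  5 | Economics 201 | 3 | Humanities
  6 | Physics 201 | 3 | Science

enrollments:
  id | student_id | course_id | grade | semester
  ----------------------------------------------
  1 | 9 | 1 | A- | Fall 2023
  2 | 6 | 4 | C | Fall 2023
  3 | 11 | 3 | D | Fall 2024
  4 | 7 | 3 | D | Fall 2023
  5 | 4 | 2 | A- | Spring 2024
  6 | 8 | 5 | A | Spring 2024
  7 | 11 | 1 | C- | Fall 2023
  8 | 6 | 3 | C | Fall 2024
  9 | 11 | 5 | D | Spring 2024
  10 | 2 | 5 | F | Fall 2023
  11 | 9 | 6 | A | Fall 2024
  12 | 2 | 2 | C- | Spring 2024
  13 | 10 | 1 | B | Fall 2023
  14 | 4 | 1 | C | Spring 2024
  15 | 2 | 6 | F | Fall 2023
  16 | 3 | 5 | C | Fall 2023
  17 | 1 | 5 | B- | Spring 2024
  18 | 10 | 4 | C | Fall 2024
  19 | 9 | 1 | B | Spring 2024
SELECT DISTINCT major FROM students

Execution result:
major
Engineering
Biology
Computer Science
Mathematics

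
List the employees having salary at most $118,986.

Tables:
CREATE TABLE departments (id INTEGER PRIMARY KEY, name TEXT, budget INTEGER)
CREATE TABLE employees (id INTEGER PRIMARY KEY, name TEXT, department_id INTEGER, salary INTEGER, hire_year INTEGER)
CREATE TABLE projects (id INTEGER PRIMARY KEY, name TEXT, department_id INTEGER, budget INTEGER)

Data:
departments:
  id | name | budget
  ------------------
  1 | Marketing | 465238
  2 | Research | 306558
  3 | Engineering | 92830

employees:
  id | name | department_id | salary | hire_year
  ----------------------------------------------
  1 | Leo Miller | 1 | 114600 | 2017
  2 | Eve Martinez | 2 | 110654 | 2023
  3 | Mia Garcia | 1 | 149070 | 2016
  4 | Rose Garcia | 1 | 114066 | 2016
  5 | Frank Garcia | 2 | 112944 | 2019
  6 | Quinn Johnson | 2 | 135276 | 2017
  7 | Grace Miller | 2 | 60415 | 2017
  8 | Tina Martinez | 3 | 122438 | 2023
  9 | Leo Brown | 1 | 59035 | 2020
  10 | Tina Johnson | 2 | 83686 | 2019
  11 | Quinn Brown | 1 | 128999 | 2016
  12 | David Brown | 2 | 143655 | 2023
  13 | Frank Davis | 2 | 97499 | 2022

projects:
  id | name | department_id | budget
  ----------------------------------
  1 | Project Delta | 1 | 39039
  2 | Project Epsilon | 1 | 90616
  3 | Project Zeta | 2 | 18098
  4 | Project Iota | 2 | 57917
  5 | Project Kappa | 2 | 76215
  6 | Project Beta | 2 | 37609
SELECT name, salary FROM employees WHERE salary <= 118986

Execution result:
name | salary
Leo Miller | 114600
Eve Martinez | 110654
Rose Garcia | 114066
Frank Garcia | 112944
Grace Miller | 60415
Leo Brown | 59035
Tina Johnson | 83686
Frank Davis | 97499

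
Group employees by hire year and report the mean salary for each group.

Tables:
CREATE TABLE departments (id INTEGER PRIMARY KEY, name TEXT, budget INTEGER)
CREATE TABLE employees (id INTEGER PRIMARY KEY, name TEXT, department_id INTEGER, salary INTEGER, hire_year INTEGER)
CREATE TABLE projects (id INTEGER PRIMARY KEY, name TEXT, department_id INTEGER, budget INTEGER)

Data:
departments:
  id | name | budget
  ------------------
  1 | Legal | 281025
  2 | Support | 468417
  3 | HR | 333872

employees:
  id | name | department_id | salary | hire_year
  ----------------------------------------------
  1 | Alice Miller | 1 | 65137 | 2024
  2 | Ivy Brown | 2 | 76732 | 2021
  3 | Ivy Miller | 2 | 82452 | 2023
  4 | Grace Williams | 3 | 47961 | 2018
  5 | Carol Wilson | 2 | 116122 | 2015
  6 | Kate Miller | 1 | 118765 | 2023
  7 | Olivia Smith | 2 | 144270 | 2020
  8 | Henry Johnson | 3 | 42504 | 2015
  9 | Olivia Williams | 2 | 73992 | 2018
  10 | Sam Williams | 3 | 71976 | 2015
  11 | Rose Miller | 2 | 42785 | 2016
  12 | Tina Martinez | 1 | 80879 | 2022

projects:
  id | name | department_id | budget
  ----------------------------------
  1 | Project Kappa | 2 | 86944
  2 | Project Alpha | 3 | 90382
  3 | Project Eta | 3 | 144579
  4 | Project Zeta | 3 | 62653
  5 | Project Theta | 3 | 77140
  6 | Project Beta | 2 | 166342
SELECT hire_year, AVG(salary) AS avg_salary FROM employees GROUP BY hire_year

Execution result:
hire_year | avg_salary
2015 | 76867.33
2016 | 42785.00
2018 | 60976.50
2020 | 144270.00
2021 | 76732.00
2022 | 80879.00
2023 | 100608.50
2024 | 65137.00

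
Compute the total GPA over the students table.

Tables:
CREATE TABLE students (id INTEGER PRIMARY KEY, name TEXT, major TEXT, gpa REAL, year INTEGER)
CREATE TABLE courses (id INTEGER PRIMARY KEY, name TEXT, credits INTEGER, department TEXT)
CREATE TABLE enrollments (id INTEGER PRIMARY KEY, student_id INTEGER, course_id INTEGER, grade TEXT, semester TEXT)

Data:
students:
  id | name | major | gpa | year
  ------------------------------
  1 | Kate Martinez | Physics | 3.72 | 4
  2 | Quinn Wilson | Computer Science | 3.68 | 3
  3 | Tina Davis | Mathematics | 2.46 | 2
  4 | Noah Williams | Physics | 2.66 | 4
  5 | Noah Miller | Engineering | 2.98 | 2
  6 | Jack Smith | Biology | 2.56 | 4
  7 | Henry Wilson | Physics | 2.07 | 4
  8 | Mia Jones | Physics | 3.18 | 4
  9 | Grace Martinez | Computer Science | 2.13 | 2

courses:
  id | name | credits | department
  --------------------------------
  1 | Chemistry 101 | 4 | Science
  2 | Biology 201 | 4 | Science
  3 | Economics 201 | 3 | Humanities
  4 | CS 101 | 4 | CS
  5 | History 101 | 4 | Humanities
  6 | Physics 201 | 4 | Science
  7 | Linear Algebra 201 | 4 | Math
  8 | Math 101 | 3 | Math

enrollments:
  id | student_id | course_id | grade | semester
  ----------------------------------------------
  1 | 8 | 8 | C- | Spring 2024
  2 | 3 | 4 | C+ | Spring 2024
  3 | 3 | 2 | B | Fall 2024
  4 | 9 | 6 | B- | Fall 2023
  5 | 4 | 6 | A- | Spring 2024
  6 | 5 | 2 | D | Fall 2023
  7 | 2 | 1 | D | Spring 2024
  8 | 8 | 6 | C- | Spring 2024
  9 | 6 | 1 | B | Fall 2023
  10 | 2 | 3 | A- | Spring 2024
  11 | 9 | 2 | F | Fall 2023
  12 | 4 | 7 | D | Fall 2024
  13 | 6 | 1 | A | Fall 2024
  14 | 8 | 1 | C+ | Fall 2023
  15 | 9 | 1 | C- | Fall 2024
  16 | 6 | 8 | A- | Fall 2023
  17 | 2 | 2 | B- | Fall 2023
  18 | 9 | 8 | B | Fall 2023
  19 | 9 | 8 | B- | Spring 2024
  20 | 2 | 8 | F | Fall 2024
SELECT SUM(gpa) FROM students

Execution result:
25.44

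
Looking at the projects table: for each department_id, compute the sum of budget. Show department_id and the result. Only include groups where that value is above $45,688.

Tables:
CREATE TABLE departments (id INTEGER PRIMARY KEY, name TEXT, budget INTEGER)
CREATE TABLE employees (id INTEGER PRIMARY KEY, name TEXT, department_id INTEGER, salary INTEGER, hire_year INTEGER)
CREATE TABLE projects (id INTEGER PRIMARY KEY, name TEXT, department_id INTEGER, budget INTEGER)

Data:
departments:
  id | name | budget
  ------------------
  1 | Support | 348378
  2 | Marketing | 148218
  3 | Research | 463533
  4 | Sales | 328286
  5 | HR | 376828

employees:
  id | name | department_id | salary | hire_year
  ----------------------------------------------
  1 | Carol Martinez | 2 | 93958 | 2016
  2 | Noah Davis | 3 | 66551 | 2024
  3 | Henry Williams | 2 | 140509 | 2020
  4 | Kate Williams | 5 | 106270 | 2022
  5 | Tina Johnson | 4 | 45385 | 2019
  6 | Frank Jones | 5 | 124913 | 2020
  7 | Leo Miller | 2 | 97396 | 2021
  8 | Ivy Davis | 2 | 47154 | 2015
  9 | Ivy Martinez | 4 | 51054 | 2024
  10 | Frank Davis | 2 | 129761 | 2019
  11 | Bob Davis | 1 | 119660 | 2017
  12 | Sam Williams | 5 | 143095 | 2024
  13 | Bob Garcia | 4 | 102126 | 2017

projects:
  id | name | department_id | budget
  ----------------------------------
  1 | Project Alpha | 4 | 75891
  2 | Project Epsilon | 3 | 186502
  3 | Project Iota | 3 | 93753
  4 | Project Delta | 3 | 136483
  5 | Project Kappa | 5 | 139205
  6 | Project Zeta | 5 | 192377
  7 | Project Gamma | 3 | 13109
SELECT department_id, SUM(budget) AS sum_budget FROM projects GROUP BY department_id HAVING SUM(budget) > 45688

Execution result:
department_id | sum_budget
3 | 429847
4 | 75891
5 | 331582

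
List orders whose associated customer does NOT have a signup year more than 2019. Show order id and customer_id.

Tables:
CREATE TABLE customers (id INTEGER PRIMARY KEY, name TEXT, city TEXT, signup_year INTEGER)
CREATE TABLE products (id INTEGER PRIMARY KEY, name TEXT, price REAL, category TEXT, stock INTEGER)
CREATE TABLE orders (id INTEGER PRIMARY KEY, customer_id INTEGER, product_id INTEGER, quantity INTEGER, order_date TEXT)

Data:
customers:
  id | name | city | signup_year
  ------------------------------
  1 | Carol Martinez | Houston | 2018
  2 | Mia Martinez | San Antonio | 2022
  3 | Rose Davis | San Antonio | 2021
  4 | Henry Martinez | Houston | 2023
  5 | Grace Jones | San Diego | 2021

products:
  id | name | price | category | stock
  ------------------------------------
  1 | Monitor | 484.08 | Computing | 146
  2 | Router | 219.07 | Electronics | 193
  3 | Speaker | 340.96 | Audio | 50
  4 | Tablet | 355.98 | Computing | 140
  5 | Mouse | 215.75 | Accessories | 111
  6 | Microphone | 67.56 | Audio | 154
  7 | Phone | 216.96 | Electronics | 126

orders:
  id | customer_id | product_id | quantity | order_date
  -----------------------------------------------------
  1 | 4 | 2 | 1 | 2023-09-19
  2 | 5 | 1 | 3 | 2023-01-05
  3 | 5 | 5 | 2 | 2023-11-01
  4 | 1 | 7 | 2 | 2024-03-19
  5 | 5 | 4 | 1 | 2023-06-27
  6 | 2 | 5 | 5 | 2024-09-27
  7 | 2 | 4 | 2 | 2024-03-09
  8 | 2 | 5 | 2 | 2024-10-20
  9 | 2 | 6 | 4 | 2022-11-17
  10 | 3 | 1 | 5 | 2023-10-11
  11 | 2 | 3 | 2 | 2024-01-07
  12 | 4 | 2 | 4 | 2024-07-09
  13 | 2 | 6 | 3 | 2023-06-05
SELECT id, customer_id FROM orders WHERE customer_id NOT IN (SELECT id FROM customers WHERE signup_year > 2019)

Execution result:
id | customer_id
4 | 1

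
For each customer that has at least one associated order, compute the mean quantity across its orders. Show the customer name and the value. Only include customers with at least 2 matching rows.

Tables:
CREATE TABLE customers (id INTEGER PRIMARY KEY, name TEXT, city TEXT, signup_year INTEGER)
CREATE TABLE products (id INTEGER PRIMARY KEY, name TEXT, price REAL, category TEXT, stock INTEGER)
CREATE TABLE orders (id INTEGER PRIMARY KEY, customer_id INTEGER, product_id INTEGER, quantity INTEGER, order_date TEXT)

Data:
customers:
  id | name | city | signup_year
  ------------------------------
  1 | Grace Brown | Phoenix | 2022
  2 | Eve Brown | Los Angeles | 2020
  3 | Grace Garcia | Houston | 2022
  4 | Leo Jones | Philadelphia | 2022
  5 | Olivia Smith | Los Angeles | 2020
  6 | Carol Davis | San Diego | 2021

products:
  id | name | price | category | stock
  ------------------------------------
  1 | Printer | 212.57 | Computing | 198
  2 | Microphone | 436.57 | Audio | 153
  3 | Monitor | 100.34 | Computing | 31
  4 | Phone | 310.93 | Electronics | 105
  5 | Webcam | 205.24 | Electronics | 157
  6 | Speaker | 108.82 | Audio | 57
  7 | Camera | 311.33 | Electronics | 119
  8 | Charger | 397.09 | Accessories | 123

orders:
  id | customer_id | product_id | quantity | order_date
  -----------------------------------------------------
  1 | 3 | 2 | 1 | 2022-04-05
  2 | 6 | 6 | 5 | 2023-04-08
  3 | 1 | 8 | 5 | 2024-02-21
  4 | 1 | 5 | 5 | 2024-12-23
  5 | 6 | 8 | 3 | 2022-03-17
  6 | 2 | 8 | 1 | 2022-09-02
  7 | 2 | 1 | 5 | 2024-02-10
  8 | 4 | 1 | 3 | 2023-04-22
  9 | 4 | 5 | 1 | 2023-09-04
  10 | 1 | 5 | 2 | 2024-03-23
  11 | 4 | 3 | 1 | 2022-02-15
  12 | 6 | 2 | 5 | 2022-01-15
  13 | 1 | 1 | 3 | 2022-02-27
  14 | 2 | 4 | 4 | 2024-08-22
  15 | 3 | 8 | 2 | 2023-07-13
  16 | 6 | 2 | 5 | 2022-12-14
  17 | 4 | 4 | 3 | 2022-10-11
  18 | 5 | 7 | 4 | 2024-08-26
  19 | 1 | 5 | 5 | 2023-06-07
SELECT p.name, AVG(c.quantity) AS avg_quantity FROM orders c JOIN customers p ON c.customer_id = p.id GROUP BY p.id, p.name HAVING COUNT(*) >= 2

Execution result:
name | avg_quantity
Grace Brown | 4.00
Eve Brown | 3.33
Grace Garcia | 1.50
Leo Jones | 2.00
Carol Davis | 4.50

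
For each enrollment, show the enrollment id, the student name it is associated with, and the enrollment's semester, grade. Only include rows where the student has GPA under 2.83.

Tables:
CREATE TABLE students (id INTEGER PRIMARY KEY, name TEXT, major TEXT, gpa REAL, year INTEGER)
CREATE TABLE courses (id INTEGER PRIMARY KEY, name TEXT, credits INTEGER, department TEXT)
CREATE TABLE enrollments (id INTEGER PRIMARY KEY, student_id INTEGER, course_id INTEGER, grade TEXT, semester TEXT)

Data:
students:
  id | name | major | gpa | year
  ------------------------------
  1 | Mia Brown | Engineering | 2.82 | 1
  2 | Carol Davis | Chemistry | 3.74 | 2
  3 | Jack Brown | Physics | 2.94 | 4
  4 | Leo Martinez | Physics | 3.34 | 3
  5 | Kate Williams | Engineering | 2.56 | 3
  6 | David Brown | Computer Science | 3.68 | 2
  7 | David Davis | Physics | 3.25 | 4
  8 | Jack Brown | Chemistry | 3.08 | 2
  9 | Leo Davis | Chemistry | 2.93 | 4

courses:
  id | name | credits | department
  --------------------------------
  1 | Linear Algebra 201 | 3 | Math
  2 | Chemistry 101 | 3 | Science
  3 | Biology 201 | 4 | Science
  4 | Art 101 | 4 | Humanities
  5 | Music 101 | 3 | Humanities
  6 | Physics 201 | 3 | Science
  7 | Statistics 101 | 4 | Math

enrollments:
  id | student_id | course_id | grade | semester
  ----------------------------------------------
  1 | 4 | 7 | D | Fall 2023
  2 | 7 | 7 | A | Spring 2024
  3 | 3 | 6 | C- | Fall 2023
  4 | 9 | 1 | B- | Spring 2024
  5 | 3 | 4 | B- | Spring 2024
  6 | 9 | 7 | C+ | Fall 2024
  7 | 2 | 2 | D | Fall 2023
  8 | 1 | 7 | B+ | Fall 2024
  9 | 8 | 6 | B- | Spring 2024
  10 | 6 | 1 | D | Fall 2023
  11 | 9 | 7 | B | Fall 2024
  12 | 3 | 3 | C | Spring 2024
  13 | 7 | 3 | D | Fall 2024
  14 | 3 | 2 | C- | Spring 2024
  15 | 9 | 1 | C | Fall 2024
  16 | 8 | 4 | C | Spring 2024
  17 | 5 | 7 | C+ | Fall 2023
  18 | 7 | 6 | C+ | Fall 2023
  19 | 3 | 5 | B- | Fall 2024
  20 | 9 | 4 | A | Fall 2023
SELECT c.id, p.name AS student, c.semester, c.grade FROM enrollments c JOIN students p ON c.student_id = p.id WHERE p.gpa < 2.83

Execution result:
id | student | semester | grade
8 | Mia Brown | Fall 2024 | B+
17 | Kate Williams | Fall 2023 | C+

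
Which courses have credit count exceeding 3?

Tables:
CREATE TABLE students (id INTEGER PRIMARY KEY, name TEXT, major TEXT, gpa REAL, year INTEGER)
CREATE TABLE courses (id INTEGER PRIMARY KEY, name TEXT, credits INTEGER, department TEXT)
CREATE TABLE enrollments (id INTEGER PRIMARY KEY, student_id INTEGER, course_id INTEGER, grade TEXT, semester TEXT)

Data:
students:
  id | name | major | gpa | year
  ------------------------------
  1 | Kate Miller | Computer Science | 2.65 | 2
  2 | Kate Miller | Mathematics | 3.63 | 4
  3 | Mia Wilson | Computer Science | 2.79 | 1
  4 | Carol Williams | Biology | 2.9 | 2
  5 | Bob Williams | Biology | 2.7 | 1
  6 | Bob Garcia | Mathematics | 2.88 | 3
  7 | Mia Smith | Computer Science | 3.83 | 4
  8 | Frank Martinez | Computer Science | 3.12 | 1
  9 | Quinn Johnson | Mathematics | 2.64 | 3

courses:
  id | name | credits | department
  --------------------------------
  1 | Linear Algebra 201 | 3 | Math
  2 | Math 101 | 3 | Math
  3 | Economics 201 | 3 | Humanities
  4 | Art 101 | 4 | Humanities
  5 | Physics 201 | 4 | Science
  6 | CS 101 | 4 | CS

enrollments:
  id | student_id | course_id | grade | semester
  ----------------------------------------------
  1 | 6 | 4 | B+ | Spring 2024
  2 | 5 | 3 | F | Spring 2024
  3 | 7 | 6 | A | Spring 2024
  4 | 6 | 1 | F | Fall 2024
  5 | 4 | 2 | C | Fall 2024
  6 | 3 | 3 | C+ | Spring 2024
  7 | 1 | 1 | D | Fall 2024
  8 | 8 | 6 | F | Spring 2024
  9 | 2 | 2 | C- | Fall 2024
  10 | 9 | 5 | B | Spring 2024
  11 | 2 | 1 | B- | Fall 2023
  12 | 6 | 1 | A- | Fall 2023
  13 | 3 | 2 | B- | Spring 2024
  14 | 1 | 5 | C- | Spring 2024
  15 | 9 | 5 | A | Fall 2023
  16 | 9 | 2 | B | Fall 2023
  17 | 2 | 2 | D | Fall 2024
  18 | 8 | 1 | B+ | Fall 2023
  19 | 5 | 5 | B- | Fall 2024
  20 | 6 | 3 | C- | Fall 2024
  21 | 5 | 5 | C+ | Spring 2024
SELECT name, credits FROM courses WHERE credits > 3

Execution result:
name | credits
Art 101 | 4
Physics 201 | 4
CS 101 | 4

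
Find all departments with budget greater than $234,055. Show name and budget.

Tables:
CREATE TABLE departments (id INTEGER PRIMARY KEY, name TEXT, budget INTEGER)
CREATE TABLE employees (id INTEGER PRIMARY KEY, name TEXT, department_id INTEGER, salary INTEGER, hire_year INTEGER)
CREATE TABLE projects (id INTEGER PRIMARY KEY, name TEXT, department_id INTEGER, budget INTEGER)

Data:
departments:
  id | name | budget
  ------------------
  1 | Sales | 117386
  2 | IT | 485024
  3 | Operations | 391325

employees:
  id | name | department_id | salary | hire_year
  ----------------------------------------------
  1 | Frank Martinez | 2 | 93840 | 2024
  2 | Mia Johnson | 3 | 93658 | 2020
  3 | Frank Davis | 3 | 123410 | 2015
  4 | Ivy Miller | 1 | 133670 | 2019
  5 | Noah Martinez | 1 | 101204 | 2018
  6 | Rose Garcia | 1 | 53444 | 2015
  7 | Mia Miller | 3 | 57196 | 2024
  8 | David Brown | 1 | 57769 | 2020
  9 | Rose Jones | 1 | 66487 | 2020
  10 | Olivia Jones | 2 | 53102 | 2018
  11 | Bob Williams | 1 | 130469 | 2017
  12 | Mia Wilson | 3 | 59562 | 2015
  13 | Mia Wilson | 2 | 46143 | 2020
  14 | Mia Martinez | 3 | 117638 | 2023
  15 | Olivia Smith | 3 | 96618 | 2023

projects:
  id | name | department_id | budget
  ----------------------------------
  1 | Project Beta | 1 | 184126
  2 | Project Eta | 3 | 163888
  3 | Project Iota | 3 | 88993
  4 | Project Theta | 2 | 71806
SELECT name, budget FROM departments WHERE budget > 234055

Execution result:
name | budget
IT | 485024
Operations | 391325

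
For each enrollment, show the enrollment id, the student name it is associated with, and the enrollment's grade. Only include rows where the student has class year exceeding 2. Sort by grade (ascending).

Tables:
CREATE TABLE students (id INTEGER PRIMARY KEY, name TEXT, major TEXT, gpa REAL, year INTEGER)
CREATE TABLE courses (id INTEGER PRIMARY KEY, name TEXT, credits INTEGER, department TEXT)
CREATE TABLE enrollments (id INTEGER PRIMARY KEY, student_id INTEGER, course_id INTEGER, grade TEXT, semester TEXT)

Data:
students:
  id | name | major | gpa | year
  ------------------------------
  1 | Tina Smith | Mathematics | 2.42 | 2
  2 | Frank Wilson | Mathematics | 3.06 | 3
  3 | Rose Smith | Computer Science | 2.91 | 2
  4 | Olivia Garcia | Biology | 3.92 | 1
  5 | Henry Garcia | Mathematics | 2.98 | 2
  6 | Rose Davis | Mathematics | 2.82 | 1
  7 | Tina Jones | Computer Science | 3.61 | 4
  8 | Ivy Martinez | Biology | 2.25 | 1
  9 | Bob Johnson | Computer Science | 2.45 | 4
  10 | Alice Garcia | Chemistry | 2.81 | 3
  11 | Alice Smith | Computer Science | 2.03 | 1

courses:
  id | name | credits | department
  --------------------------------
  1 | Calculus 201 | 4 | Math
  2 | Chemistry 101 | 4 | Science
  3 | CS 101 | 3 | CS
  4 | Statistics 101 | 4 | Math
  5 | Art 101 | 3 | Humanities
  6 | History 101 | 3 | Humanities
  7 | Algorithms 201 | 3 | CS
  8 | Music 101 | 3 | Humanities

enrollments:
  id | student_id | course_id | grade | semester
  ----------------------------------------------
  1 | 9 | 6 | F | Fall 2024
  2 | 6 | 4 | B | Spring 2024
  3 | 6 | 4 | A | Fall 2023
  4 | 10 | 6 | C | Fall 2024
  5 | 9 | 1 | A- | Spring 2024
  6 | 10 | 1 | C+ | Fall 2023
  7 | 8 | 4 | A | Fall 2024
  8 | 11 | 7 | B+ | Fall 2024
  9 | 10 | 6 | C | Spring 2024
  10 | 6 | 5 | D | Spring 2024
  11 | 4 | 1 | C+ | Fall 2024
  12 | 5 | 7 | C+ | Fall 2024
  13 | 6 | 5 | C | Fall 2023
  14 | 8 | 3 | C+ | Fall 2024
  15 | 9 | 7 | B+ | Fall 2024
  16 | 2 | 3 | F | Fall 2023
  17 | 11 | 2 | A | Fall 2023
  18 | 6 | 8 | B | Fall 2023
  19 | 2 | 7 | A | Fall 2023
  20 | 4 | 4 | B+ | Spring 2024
SELECT c.id, p.name AS student, c.grade FROM enrollments c JOIN students p ON c.student_id = p.id WHERE p.year > 2 ORDER BY c.grade ASC

Execution result:
id | student | grade
19 | Frank Wilson | A
5 | Bob Johnson | A-
15 | Bob Johnson | B+
4 | Alice Garcia | C
9 | Alice Garcia | C
6 | Alice Garcia | C+
1 | Bob Johnson | F
16 | Frank Wilson | F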